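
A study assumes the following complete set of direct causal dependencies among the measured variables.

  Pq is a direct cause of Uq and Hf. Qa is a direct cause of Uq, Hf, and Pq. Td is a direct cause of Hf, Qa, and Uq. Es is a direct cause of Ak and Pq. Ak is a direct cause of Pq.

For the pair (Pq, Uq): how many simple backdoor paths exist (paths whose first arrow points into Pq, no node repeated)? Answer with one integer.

A backdoor path from Pq to Uq is any simple undirected path whose first edge points into Pq (i.e. leaves Pq via a parent).
Parents of Pq: {Ak, Es, Qa}.
Enumerating:
  P1: Pq <- Qa <- Td -> Uq
  P2: Pq <- Qa -> Uq
  P3: Pq <- Qa -> Hf <- Td -> Uq
That exhausts the simple backdoor paths. Count: 3.

3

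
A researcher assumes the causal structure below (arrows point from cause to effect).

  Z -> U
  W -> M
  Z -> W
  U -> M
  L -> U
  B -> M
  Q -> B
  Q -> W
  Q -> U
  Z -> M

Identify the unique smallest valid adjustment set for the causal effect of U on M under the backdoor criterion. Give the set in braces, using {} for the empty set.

{Q, Z}

Variables eligible for adjustment (non-descendants of U, excluding U and M): {B, L, Q, W, Z}.
Backdoor paths from U to M:
  P1: U <- Q -> W <- Z -> M
  P2: U <- Q -> W -> M
  P3: U <- Q -> B -> M
  P4: U <- Z -> W <- Q -> B -> M
  P5: U <- Z -> W -> M
  P6: U <- Z -> M
The empty set is not sufficient: P2 (U <- Q -> W -> M) has no collider blocking it and no conditioned non-collider, so it is open.
Try {Q, Z}:
  P1: blocked at fork node Q ∈ conditioning set.
  P2: blocked at fork node Q ∈ conditioning set.
  P3: blocked at fork node Q ∈ conditioning set.
  P4: blocked at fork node Z ∈ conditioning set.
  P5: blocked at fork node Z ∈ conditioning set.
  P6: blocked at fork node Z ∈ conditioning set.
{Q, Z} contains no descendant of U and blocks every backdoor path.
Every element of {Q, Z} is needed (dropping Q leaves P2 open; dropping Z leaves P5 open), so no proper subset is valid.
Among all size-2 subsets of the eligible variables, only {Q, Z} blocks every backdoor path, so it is the unique smallest valid adjustment set.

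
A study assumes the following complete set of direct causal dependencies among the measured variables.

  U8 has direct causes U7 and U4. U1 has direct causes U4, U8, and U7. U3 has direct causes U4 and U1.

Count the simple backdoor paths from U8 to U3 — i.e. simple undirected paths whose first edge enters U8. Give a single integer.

4

A backdoor path from U8 to U3 is any simple undirected path whose first edge points into U8 (i.e. leaves U8 via a parent).
Parents of U8: {U4, U7}.
Enumerating:
  P1: U8 <- U4 -> U1 -> U3
  P2: U8 <- U4 -> U3
  P3: U8 <- U7 -> U1 <- U4 -> U3
  P4: U8 <- U7 -> U1 -> U3
That exhausts the simple backdoor paths. Count: 4.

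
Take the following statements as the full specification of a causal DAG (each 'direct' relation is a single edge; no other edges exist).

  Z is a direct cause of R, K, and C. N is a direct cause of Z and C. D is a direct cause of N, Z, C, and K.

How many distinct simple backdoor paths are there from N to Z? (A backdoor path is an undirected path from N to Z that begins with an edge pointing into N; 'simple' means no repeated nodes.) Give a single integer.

3

A backdoor path from N to Z is any simple undirected path whose first edge points into N (i.e. leaves N via a parent).
Parents of N: {D}.
Enumerating:
  P1: N <- D -> Z
  P2: N <- D -> K <- Z
  P3: N <- D -> C <- Z
That exhausts the simple backdoor paths. Count: 3.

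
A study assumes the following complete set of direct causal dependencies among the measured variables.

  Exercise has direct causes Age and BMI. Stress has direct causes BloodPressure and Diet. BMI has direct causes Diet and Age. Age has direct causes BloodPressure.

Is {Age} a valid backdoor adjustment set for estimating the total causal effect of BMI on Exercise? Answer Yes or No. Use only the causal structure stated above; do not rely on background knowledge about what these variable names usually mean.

Backdoor paths from BMI to Exercise (paths whose first edge points into BMI):
  P1: BMI <- Age -> Exercise
  P2: BMI <- Diet -> Stress <- BloodPressure -> Age -> Exercise
Condition 1 (no descendant of BMI in the set): holds — descendants of BMI are {Exercise}; none are in {Age}.
Condition 2 (every backdoor path blocked by {Age}):
  P1: blocked at fork node Age ∈ conditioning set.
  P2: blocked at collider Stress (neither it nor any descendant is in the conditioning set).
{Age} satisfies the backdoor criterion.

Yes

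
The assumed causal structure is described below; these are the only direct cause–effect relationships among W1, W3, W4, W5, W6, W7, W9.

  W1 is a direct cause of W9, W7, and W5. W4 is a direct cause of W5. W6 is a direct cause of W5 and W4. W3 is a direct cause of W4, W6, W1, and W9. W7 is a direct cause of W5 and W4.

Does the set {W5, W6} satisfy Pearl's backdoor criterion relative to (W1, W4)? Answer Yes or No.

No

Backdoor paths from W1 to W4 (paths whose first edge points into W1):
  P1: W1 <- W3 -> W6 -> W4
  P2: W1 <- W3 -> W6 -> W5 <- W7 -> W4
  P3: W1 <- W3 -> W6 -> W5 <- W4
  P4: W1 <- W3 -> W4
Condition 1 (no descendant of W1 in the set): FAILS — W5 is a descendant of W1.
Condition 2 (every backdoor path blocked by {W5, W6}):
  P1: blocked at chain node W6 ∈ conditioning set.
  P2: blocked at chain node W6 ∈ conditioning set.
  P3: blocked at chain node W6 ∈ conditioning set.
  P4: open — no interior node is in the conditioning set.
{W5, W6} does not satisfy the backdoor criterion.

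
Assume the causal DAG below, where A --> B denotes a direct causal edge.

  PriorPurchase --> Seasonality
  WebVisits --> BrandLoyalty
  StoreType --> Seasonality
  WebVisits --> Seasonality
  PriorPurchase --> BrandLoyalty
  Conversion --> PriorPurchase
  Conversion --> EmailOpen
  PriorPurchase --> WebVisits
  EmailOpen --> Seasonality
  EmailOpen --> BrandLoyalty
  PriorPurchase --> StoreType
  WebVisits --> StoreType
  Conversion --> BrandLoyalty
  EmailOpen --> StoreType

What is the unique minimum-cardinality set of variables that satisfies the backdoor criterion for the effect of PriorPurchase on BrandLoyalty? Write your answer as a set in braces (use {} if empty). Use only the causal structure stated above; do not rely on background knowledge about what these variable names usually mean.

Variables eligible for adjustment (non-descendants of PriorPurchase, excluding PriorPurchase and BrandLoyalty): {Conversion, EmailOpen}.
Backdoor paths from PriorPurchase to BrandLoyalty:
  P1: PriorPurchase <- Conversion -> EmailOpen -> StoreType <- WebVisits -> BrandLoyalty
  P2: PriorPurchase <- Conversion -> EmailOpen -> StoreType -> Seasonality <- WebVisits -> BrandLoyalty
  P3: PriorPurchase <- Conversion -> EmailOpen -> Seasonality <- WebVisits -> BrandLoyalty
  P4: PriorPurchase <- Conversion -> EmailOpen -> Seasonality <- StoreType <- WebVisits -> BrandLoyalty
  P5: PriorPurchase <- Conversion -> EmailOpen -> BrandLoyalty
  P6: PriorPurchase <- Conversion -> BrandLoyalty
The empty set is not sufficient: P5 (PriorPurchase <- Conversion -> EmailOpen -> BrandLoyalty) has no collider blocking it and no conditioned non-collider, so it is open.
Try {Conversion}:
  P1: blocked at fork node Conversion ∈ conditioning set.
  P2: blocked at fork node Conversion ∈ conditioning set.
  P3: blocked at fork node Conversion ∈ conditioning set.
  P4: blocked at fork node Conversion ∈ conditioning set.
  P5: blocked at fork node Conversion ∈ conditioning set.
  P6: blocked at fork node Conversion ∈ conditioning set.
{Conversion} contains no descendant of PriorPurchase and blocks every backdoor path.
No other singleton works — e.g. {EmailOpen} leaves P6 open — so {Conversion} is the unique smallest valid adjustment set.

{Conversion}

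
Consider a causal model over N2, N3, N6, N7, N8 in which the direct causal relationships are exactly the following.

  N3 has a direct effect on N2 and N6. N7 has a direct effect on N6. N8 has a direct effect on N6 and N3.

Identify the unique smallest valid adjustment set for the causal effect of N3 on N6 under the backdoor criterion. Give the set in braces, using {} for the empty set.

Variables eligible for adjustment (non-descendants of N3, excluding N3 and N6): {N7, N8}.
Backdoor paths from N3 to N6:
  P1: N3 <- N8 -> N6
The empty set is not sufficient: P1 (N3 <- N8 -> N6) has no collider blocking it and no conditioned non-collider, so it is open.
Try {N8}:
  P1: blocked at fork node N8 ∈ conditioning set.
{N8} contains no descendant of N3 and blocks every backdoor path.
No other singleton works — e.g. {N7} leaves P1 open — so {N8} is the unique smallest valid adjustment set.

{N8}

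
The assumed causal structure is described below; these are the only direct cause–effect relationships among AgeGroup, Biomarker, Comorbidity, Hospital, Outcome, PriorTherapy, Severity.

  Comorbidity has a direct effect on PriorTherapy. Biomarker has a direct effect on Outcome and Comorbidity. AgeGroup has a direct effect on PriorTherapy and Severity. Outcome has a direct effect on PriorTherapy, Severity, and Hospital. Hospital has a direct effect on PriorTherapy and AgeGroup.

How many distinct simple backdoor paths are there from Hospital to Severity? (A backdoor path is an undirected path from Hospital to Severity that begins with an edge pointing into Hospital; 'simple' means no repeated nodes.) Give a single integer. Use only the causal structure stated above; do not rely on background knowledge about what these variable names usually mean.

A backdoor path from Hospital to Severity is any simple undirected path whose first edge points into Hospital (i.e. leaves Hospital via a parent).
Parents of Hospital: {Outcome}.
Enumerating:
  P1: Hospital <- Outcome <- Biomarker -> Comorbidity -> PriorTherapy <- AgeGroup -> Severity
  P2: Hospital <- Outcome -> PriorTherapy <- AgeGroup -> Severity
  P3: Hospital <- Outcome -> Severity
That exhausts the simple backdoor paths. Count: 3.

3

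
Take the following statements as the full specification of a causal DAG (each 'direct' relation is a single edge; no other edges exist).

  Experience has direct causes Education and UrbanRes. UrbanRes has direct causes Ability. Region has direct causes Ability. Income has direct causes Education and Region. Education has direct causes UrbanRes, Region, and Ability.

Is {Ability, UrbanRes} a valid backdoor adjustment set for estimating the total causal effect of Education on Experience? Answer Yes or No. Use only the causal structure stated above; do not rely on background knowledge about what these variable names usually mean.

Yes

Backdoor paths from Education to Experience (paths whose first edge points into Education):
  P1: Education <- Ability -> UrbanRes -> Experience
  P2: Education <- UrbanRes -> Experience
  P3: Education <- Region <- Ability -> UrbanRes -> Experience
Condition 1 (no descendant of Education in the set): holds — descendants of Education are {Experience, Income}; none are in {Ability, UrbanRes}.
Condition 2 (every backdoor path blocked by {Ability, UrbanRes}):
  P1: blocked at fork node Ability ∈ conditioning set.
  P2: blocked at fork node UrbanRes ∈ conditioning set.
  P3: blocked at fork node Ability ∈ conditioning set.
{Ability, UrbanRes} satisfies the backdoor criterion.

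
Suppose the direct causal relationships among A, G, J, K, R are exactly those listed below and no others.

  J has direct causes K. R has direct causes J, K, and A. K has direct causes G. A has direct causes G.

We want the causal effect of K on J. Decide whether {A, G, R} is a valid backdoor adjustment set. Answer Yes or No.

Backdoor paths from K to J (paths whose first edge points into K):
  P1: K <- G -> A -> R <- J
Condition 1 (no descendant of K in the set): FAILS — R is a descendant of K.
Condition 2 (every backdoor path blocked by {A, G, R}):
  P1: blocked at fork node G ∈ conditioning set.
{A, G, R} does not satisfy the backdoor criterion.

No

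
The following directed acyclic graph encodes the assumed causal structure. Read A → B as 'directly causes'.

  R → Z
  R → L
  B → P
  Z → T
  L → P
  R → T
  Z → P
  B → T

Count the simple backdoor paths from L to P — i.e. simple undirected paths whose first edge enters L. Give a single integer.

4

A backdoor path from L to P is any simple undirected path whose first edge points into L (i.e. leaves L via a parent).
Parents of L: {R}.
Enumerating:
  P1: L <- R -> Z -> T <- B -> P
  P2: L <- R -> Z -> P
  P3: L <- R -> T <- Z -> P
  P4: L <- R -> T <- B -> P
That exhausts the simple backdoor paths. Count: 4.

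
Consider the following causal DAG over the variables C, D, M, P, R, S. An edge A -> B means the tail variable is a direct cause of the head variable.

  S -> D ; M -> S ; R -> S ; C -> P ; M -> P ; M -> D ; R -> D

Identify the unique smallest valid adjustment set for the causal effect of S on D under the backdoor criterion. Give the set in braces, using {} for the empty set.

{M, R}

Variables eligible for adjustment (non-descendants of S, excluding S and D): {C, M, P, R}.
Backdoor paths from S to D:
  P1: S <- R -> D
  P2: S <- M -> D
The empty set is not sufficient: P1 (S <- R -> D) has no collider blocking it and no conditioned non-collider, so it is open.
Try {M, R}:
  P1: blocked at fork node R ∈ conditioning set.
  P2: blocked at fork node M ∈ conditioning set.
{M, R} contains no descendant of S and blocks every backdoor path.
Every element of {M, R} is needed (dropping M leaves P2 open; dropping R leaves P1 open), so no proper subset is valid.
Among all size-2 subsets of the eligible variables, only {M, R} blocks every backdoor path, so it is the unique smallest valid adjustment set.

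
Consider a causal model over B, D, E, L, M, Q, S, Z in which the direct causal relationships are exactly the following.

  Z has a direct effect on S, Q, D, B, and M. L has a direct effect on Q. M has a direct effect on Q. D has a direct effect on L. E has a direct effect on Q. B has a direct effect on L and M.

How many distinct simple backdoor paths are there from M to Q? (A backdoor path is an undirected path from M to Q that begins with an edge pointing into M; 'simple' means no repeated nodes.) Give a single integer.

7

A backdoor path from M to Q is any simple undirected path whose first edge points into M (i.e. leaves M via a parent).
Parents of M: {B, Z}.
Enumerating:
  P1: M <- Z -> B -> L -> Q
  P2: M <- Z -> D -> L -> Q
  P3: M <- Z -> Q
  P4: M <- B <- Z -> D -> L -> Q
  P5: M <- B <- Z -> Q
  P6: M <- B -> L <- D <- Z -> Q
  P7: M <- B -> L -> Q
That exhausts the simple backdoor paths. Count: 7.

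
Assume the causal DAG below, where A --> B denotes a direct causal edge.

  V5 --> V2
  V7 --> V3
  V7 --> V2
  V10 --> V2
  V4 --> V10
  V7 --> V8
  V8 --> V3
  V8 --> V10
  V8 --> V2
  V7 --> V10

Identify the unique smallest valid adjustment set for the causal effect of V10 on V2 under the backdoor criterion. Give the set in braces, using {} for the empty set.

Variables eligible for adjustment (non-descendants of V10, excluding V10 and V2): {V3, V4, V5, V7, V8}.
Backdoor paths from V10 to V2:
  P1: V10 <- V7 -> V8 -> V2
  P2: V10 <- V7 -> V3 <- V8 -> V2
  P3: V10 <- V7 -> V2
  P4: V10 <- V8 <- V7 -> V2
  P5: V10 <- V8 -> V3 <- V7 -> V2
  P6: V10 <- V8 -> V2
The empty set is not sufficient: P1 (V10 <- V7 -> V8 -> V2) has no collider blocking it and no conditioned non-collider, so it is open.
Try {V7, V8}:
  P1: blocked at fork node V7 ∈ conditioning set.
  P2: blocked at fork node V7 ∈ conditioning set.
  P3: blocked at fork node V7 ∈ conditioning set.
  P4: blocked at chain node V8 ∈ conditioning set.
  P5: blocked at fork node V8 ∈ conditioning set.
  P6: blocked at fork node V8 ∈ conditioning set.
{V7, V8} contains no descendant of V10 and blocks every backdoor path.
Every element of {V7, V8} is needed (dropping V7 leaves P3 open; dropping V8 leaves P6 open), so no proper subset is valid.
Among all size-2 subsets of the eligible variables, only {V7, V8} blocks every backdoor path, so it is the unique smallest valid adjustment set.

{V7, V8}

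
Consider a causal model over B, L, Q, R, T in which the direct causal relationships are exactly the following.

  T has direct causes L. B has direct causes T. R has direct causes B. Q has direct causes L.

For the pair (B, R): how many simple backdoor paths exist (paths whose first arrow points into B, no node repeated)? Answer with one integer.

A backdoor path from B to R is any simple undirected path whose first edge points into B (i.e. leaves B via a parent).
Parents of B: {T}.
No simple path from any parent of B reaches R without revisiting B, so there are no backdoor paths.

0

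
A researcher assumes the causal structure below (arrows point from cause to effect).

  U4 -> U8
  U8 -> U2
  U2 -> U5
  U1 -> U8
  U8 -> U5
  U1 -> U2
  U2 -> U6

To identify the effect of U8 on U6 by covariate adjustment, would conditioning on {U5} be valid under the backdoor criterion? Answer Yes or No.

No

Backdoor paths from U8 to U6 (paths whose first edge points into U8):
  P1: U8 <- U1 -> U2 -> U6
Condition 1 (no descendant of U8 in the set): FAILS — U5 is a descendant of U8.
Condition 2 (every backdoor path blocked by {U5}):
  P1: open — no interior node is in the conditioning set.
{U5} does not satisfy the backdoor criterion.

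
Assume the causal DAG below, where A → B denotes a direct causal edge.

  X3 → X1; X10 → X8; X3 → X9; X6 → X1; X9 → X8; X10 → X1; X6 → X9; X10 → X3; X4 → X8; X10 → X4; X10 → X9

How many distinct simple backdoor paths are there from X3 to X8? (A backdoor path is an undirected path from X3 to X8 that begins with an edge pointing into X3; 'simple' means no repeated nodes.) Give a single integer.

4

A backdoor path from X3 to X8 is any simple undirected path whose first edge points into X3 (i.e. leaves X3 via a parent).
Parents of X3: {X10}.
Enumerating:
  P1: X3 <- X10 -> X1 <- X6 -> X9 -> X8
  P2: X3 <- X10 -> X9 -> X8
  P3: X3 <- X10 -> X4 -> X8
  P4: X3 <- X10 -> X8
That exhausts the simple backdoor paths. Count: 4.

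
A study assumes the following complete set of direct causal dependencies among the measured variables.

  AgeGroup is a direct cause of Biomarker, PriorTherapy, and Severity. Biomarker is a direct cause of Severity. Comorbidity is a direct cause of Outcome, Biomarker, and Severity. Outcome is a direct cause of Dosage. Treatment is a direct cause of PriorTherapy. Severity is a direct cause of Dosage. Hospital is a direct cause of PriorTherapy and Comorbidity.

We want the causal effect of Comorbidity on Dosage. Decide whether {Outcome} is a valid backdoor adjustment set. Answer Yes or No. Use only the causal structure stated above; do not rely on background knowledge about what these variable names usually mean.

No

Backdoor paths from Comorbidity to Dosage (paths whose first edge points into Comorbidity):
  P1: Comorbidity <- Hospital -> PriorTherapy <- AgeGroup -> Biomarker -> Severity -> Dosage
  P2: Comorbidity <- Hospital -> PriorTherapy <- AgeGroup -> Severity -> Dosage
Condition 1 (no descendant of Comorbidity in the set): FAILS — Outcome is a descendant of Comorbidity.
Condition 2 (every backdoor path blocked by {Outcome}):
  P1: blocked at collider PriorTherapy (neither it nor any descendant is in the conditioning set).
  P2: blocked at collider PriorTherapy (neither it nor any descendant is in the conditioning set).
{Outcome} does not satisfy the backdoor criterion.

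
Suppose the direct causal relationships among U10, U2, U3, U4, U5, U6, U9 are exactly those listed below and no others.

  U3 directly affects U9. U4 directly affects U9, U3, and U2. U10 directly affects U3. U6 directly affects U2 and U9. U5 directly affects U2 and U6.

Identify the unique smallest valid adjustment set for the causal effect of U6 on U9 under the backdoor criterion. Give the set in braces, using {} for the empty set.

Variables eligible for adjustment (non-descendants of U6, excluding U6 and U9): {U10, U3, U4, U5}.
Backdoor paths from U6 to U9:
  P1: U6 <- U5 -> U2 <- U4 -> U3 -> U9
  P2: U6 <- U5 -> U2 <- U4 -> U9
Each backdoor path contains an unconditioned collider, so every path is already blocked with the empty conditioning set:
  P1: blocked at collider U2 (neither it nor any descendant is in the conditioning set).
  P2: blocked at collider U2 (neither it nor any descendant is in the conditioning set).
The empty set is therefore the unique smallest valid set.

{}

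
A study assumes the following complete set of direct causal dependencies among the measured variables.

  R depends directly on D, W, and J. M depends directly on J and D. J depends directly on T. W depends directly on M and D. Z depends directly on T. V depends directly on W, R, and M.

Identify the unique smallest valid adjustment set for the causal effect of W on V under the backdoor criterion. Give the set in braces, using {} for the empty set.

{D, M}

Variables eligible for adjustment (non-descendants of W, excluding W and V): {D, J, M, T, Z}.
Backdoor paths from W to V:
  P1: W <- D -> M <- J -> R -> V
  P2: W <- D -> M -> V
  P3: W <- D -> R <- J -> M -> V
  P4: W <- D -> R -> V
  P5: W <- M <- D -> R -> V
  P6: W <- M <- J -> R -> V
  P7: W <- M -> V
The empty set is not sufficient: P2 (W <- D -> M -> V) has no collider blocking it and no conditioned non-collider, so it is open.
Try {D, M}:
  P1: blocked at fork node D ∈ conditioning set.
  P2: blocked at fork node D ∈ conditioning set.
  P3: blocked at fork node D ∈ conditioning set.
  P4: blocked at fork node D ∈ conditioning set.
  P5: blocked at chain node M ∈ conditioning set.
  P6: blocked at chain node M ∈ conditioning set.
  P7: blocked at fork node M ∈ conditioning set.
{D, M} contains no descendant of W and blocks every backdoor path.
Every element of {D, M} is needed (dropping D leaves P1 open; dropping M leaves P6 open), so no proper subset is valid.
Among all size-2 subsets of the eligible variables, only {D, M} blocks every backdoor path, so it is the unique smallest valid adjustment set.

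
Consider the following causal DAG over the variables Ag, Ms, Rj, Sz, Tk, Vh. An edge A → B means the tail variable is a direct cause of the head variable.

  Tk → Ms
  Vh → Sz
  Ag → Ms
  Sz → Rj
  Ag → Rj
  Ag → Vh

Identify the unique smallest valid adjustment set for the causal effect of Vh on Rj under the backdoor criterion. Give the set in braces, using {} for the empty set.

{Ag}

Variables eligible for adjustment (non-descendants of Vh, excluding Vh and Rj): {Ag, Ms, Tk}.
Backdoor paths from Vh to Rj:
  P1: Vh <- Ag -> Rj
The empty set is not sufficient: P1 (Vh <- Ag -> Rj) has no collider blocking it and no conditioned non-collider, so it is open.
Try {Ag}:
  P1: blocked at fork node Ag ∈ conditioning set.
{Ag} contains no descendant of Vh and blocks every backdoor path.
No other singleton works — e.g. {Tk} leaves P1 open — so {Ag} is the unique smallest valid adjustment set.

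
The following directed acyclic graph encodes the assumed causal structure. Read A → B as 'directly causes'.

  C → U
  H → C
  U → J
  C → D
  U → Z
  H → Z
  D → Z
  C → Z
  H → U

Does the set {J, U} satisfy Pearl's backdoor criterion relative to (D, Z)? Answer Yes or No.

Backdoor paths from D to Z (paths whose first edge points into D):
  P1: D <- C <- H -> U -> Z
  P2: D <- C <- H -> Z
  P3: D <- C -> U <- H -> Z
  P4: D <- C -> U -> Z
  P5: D <- C -> Z
Condition 1 (no descendant of D in the set): holds — descendants of D are {Z}; none are in {J, U}.
Condition 2 (every backdoor path blocked by {J, U}):
  P1: blocked at chain node U ∈ conditioning set.
  P2: open — no interior node is in the conditioning set.
  P3: open — collider(s) U are conditioned on (or have a conditioned descendant) and no non-collider on the path is in the set.
  P4: blocked at chain node U ∈ conditioning set.
  P5: open — no interior node is in the conditioning set.
{J, U} does not satisfy the backdoor criterion.

No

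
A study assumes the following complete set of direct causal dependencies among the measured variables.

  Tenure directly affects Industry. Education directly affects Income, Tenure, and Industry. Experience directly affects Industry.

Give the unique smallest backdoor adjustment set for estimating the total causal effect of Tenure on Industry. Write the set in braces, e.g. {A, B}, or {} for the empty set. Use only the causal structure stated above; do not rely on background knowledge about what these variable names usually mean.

{Education}

Variables eligible for adjustment (non-descendants of Tenure, excluding Tenure and Industry): {Education, Experience, Income}.
Backdoor paths from Tenure to Industry:
  P1: Tenure <- Education -> Industry
The empty set is not sufficient: P1 (Tenure <- Education -> Industry) has no collider blocking it and no conditioned non-collider, so it is open.
Try {Education}:
  P1: blocked at fork node Education ∈ conditioning set.
{Education} contains no descendant of Tenure and blocks every backdoor path.
No other singleton works — e.g. {Experience} leaves P1 open — so {Education} is the unique smallest valid adjustment set.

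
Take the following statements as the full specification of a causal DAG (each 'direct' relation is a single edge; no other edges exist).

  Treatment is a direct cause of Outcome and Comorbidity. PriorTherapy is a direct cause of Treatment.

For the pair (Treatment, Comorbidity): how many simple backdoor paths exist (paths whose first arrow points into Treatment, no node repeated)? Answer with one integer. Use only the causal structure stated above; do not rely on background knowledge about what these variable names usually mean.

0

A backdoor path from Treatment to Comorbidity is any simple undirected path whose first edge points into Treatment (i.e. leaves Treatment via a parent).
Parents of Treatment: {PriorTherapy}.
No simple path from any parent of Treatment reaches Comorbidity without revisiting Treatment, so there are no backdoor paths.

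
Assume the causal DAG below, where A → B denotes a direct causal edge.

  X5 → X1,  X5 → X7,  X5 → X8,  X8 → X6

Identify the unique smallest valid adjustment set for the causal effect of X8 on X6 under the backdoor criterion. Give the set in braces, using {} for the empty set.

{}

Variables eligible for adjustment (non-descendants of X8, excluding X8 and X6): {X1, X5, X7}.
Backdoor paths from X8 to X6:
  (none)
With no backdoor paths the empty set already satisfies the criterion, and it is trivially minimal.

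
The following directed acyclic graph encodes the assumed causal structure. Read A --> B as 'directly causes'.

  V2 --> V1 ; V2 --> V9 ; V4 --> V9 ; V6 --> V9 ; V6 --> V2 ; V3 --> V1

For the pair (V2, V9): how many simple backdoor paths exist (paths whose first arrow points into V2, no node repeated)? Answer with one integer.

A backdoor path from V2 to V9 is any simple undirected path whose first edge points into V2 (i.e. leaves V2 via a parent).
Parents of V2: {V6}.
Enumerating:
  P1: V2 <- V6 -> V9
That exhausts the simple backdoor paths. Count: 1.

1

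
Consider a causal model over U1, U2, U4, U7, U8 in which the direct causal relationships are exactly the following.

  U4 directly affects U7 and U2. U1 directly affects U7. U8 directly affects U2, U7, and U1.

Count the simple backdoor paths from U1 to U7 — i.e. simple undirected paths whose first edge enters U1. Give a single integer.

2

A backdoor path from U1 to U7 is any simple undirected path whose first edge points into U1 (i.e. leaves U1 via a parent).
Parents of U1: {U8}.
Enumerating:
  P1: U1 <- U8 -> U7
  P2: U1 <- U8 -> U2 <- U4 -> U7
That exhausts the simple backdoor paths. Count: 2.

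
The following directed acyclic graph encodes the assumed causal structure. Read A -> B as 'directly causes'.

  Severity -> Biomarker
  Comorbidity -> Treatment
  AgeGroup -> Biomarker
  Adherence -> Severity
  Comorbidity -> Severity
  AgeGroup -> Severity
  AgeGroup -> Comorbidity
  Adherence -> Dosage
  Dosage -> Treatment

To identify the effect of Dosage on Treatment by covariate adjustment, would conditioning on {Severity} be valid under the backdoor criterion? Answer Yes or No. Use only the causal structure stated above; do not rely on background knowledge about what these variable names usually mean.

Backdoor paths from Dosage to Treatment (paths whose first edge points into Dosage):
  P1: Dosage <- Adherence -> Severity <- AgeGroup -> Comorbidity -> Treatment
  P2: Dosage <- Adherence -> Severity <- Comorbidity -> Treatment
  P3: Dosage <- Adherence -> Severity -> Biomarker <- AgeGroup -> Comorbidity -> Treatment
Condition 1 (no descendant of Dosage in the set): holds — descendants of Dosage are {Treatment}; none are in {Severity}.
Condition 2 (every backdoor path blocked by {Severity}):
  P1: open — collider(s) Severity are conditioned on (or have a conditioned descendant) and no non-collider on the path is in the set.
  P2: open — collider(s) Severity are conditioned on (or have a conditioned descendant) and no non-collider on the path is in the set.
  P3: blocked at chain node Severity ∈ conditioning set.
{Severity} does not satisfy the backdoor criterion.

No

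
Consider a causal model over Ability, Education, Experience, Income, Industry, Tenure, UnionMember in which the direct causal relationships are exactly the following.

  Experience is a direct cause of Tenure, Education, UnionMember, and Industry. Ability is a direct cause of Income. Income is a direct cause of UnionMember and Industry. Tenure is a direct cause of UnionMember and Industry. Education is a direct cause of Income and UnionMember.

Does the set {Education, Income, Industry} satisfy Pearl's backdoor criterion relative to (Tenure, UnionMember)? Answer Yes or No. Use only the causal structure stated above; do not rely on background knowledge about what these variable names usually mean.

No

Backdoor paths from Tenure to UnionMember (paths whose first edge points into Tenure):
  P1: Tenure <- Experience -> Education -> Income -> UnionMember
  P2: Tenure <- Experience -> Education -> UnionMember
  P3: Tenure <- Experience -> Industry <- Income <- Education -> UnionMember
  P4: Tenure <- Experience -> Industry <- Income -> UnionMember
  P5: Tenure <- Experience -> UnionMember
Condition 1 (no descendant of Tenure in the set): FAILS — Industry is a descendant of Tenure.
Condition 2 (every backdoor path blocked by {Education, Income, Industry}):
  P1: blocked at chain node Education ∈ conditioning set.
  P2: blocked at chain node Education ∈ conditioning set.
  P3: blocked at chain node Income ∈ conditioning set.
  P4: blocked at fork node Income ∈ conditioning set.
  P5: open — no interior node is in the conditioning set.
{Education, Income, Industry} does not satisfy the backdoor criterion.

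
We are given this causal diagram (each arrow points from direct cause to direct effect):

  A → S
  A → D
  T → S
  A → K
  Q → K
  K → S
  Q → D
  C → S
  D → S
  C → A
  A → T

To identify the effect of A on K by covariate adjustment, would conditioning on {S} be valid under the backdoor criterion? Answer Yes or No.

No

Backdoor paths from A to K (paths whose first edge points into A):
  P1: A <- C -> S <- D <- Q -> K
  P2: A <- C -> S <- K
Condition 1 (no descendant of A in the set): FAILS — S is a descendant of A.
Condition 2 (every backdoor path blocked by {S}):
  P1: open — collider(s) S are conditioned on (or have a conditioned descendant) and no non-collider on the path is in the set.
  P2: open — collider(s) S are conditioned on (or have a conditioned descendant) and no non-collider on the path is in the set.
{S} does not satisfy the backdoor criterion.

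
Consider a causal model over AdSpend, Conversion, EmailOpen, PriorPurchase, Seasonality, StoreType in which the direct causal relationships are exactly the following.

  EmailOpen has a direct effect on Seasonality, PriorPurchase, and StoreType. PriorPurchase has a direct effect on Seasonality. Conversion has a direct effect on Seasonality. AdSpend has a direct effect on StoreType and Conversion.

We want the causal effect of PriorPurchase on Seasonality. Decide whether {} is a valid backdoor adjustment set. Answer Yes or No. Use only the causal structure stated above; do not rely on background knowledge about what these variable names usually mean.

No

Backdoor paths from PriorPurchase to Seasonality (paths whose first edge points into PriorPurchase):
  P1: PriorPurchase <- EmailOpen -> StoreType <- AdSpend -> Conversion -> Seasonality
  P2: PriorPurchase <- EmailOpen -> Seasonality
Condition 1 (no descendant of PriorPurchase in the set): holds — descendants of PriorPurchase are {Seasonality}; none are in {}.
Condition 2 (every backdoor path blocked by {}):
  P1: blocked at collider StoreType (neither it nor any descendant is in the conditioning set).
  P2: open — no interior node is in the conditioning set.
{} does not satisfy the backdoor criterion.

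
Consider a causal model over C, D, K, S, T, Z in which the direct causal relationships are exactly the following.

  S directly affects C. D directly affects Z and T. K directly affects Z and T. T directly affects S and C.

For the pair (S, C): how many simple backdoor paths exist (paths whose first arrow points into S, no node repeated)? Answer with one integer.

A backdoor path from S to C is any simple undirected path whose first edge points into S (i.e. leaves S via a parent).
Parents of S: {T}.
Enumerating:
  P1: S <- T -> C
That exhausts the simple backdoor paths. Count: 1.

1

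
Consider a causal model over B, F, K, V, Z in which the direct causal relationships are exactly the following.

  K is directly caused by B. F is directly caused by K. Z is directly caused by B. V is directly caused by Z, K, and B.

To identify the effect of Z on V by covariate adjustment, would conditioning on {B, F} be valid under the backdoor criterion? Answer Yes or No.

Backdoor paths from Z to V (paths whose first edge points into Z):
  P1: Z <- B -> K -> V
  P2: Z <- B -> V
Condition 1 (no descendant of Z in the set): holds — descendants of Z are {V}; none are in {B, F}.
Condition 2 (every backdoor path blocked by {B, F}):
  P1: blocked at fork node B ∈ conditioning set.
  P2: blocked at fork node B ∈ conditioning set.
{B, F} satisfies the backdoor criterion.

Yes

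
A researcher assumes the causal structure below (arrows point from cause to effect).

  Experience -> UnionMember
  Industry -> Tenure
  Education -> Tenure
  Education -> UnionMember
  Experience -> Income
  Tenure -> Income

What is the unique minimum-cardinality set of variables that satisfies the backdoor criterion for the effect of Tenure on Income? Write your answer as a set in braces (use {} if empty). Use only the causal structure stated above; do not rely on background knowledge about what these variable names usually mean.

Variables eligible for adjustment (non-descendants of Tenure, excluding Tenure and Income): {Education, Experience, Industry, UnionMember}.
Backdoor paths from Tenure to Income:
  P1: Tenure <- Education -> UnionMember <- Experience -> Income
Each backdoor path contains an unconditioned collider, so every path is already blocked with the empty conditioning set:
  P1: blocked at collider UnionMember (neither it nor any descendant is in the conditioning set).
The empty set is therefore the unique smallest valid set.

{}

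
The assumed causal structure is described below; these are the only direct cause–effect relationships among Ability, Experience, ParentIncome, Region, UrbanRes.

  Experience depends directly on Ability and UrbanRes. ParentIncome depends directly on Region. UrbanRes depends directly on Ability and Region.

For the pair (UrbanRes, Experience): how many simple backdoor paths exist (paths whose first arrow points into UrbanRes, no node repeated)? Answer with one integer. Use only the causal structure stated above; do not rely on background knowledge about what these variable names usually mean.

1

A backdoor path from UrbanRes to Experience is any simple undirected path whose first edge points into UrbanRes (i.e. leaves UrbanRes via a parent).
Parents of UrbanRes: {Ability, Region}.
Enumerating:
  P1: UrbanRes <- Ability -> Experience
That exhausts the simple backdoor paths. Count: 1.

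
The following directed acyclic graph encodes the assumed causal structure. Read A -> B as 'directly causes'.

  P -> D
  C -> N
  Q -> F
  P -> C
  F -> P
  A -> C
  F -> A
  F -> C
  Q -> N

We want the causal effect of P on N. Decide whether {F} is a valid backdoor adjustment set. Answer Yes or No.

Backdoor paths from P to N (paths whose first edge points into P):
  P1: P <- F <- Q -> N
  P2: P <- F -> A -> C -> N
  P3: P <- F -> C -> N
Condition 1 (no descendant of P in the set): holds — descendants of P are {C, D, N}; none are in {F}.
Condition 2 (every backdoor path blocked by {F}):
  P1: blocked at chain node F ∈ conditioning set.
  P2: blocked at fork node F ∈ conditioning set.
  P3: blocked at fork node F ∈ conditioning set.
{F} satisfies the backdoor criterion.

Yes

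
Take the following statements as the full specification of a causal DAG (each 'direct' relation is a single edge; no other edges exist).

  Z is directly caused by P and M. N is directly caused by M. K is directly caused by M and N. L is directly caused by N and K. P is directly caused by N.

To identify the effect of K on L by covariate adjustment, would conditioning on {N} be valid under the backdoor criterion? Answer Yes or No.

Backdoor paths from K to L (paths whose first edge points into K):
  P1: K <- M -> N -> L
  P2: K <- M -> Z <- P <- N -> L
  P3: K <- N -> L
Condition 1 (no descendant of K in the set): holds — descendants of K are {L}; none are in {N}.
Condition 2 (every backdoor path blocked by {N}):
  P1: blocked at chain node N ∈ conditioning set.
  P2: blocked at collider Z (neither it nor any descendant is in the conditioning set).
  P3: blocked at fork node N ∈ conditioning set.
{N} satisfies the backdoor criterion.

Yes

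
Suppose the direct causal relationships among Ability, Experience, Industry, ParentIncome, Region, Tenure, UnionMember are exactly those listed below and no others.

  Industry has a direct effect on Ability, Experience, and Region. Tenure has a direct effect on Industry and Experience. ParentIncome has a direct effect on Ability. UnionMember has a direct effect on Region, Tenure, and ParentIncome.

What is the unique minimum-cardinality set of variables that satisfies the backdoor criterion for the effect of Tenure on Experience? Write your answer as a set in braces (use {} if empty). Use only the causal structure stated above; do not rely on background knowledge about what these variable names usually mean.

Variables eligible for adjustment (non-descendants of Tenure, excluding Tenure and Experience): {ParentIncome, UnionMember}.
Backdoor paths from Tenure to Experience:
  P1: Tenure <- UnionMember -> ParentIncome -> Ability <- Industry -> Experience
  P2: Tenure <- UnionMember -> Region <- Industry -> Experience
Each backdoor path contains an unconditioned collider, so every path is already blocked with the empty conditioning set:
  P1: blocked at collider Ability (neither it nor any descendant is in the conditioning set).
  P2: blocked at collider Region (neither it nor any descendant is in the conditioning set).
The empty set is therefore the unique smallest valid set.

{}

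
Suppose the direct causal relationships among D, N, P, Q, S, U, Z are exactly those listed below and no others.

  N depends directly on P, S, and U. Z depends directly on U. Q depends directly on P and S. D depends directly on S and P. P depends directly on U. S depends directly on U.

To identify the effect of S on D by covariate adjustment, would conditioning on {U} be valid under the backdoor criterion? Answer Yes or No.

Backdoor paths from S to D (paths whose first edge points into S):
  P1: S <- U -> P -> D
  P2: S <- U -> N <- P -> D
Condition 1 (no descendant of S in the set): holds — descendants of S are {D, N, Q}; none are in {U}.
Condition 2 (every backdoor path blocked by {U}):
  P1: blocked at fork node U ∈ conditioning set.
  P2: blocked at fork node U ∈ conditioning set.
{U} satisfies the backdoor criterion.

Yes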